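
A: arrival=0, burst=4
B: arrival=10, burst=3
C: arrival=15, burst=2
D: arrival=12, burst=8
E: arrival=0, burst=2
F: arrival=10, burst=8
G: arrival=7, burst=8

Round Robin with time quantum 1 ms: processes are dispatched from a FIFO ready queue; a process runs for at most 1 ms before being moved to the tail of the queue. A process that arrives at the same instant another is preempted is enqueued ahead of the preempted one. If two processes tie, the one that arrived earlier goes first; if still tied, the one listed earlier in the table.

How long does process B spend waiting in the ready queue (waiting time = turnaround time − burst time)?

Gantt: | A 0-1 | E 1-2 | A 2-3 | E 3-4 | A 4-6 | idle 6-7 | G 7-10 | B 10-11 | F 11-12 | G 12-13 | B 13-14 | D 14-15 | F 15-16 | G 16-17 | B 17-18 | C 18-19 | D 19-20 | F 20-21 | G 21-22 | C 22-23 | D 23-24 | F 24-25 | G 25-26 | D 26-27 | F 27-28 | G 28-29 | D 29-30 | F 30-31 | D 31-32 | F 32-33 | D 33-34 | F 34-35 | D 35-36 |
Completion: A=6  B=18  C=23  D=36  E=4  F=35  G=29
Turnaround (C−A): A=6  B=8  C=8  D=24  E=4  F=25  G=22
Waiting(B) = turnaround − burst = 8 − 3 = 5

5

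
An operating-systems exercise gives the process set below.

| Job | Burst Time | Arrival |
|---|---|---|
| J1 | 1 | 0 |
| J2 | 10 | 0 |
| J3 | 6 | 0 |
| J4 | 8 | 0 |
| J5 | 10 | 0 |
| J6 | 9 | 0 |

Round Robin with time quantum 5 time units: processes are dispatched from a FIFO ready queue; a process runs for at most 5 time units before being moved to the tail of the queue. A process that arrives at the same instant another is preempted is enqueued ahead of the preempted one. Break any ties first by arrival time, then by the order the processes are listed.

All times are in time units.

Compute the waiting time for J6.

Schedule: | J1 0-1 | J2 1-6 | J3 6-11 | J4 11-16 | J5 16-21 | J6 21-26 | J2 26-31 | J3 31-32 | J4 32-35 | J5 35-40 | J6 40-44 |
Completion: J1=1  J2=31  J3=32  J4=35  J5=40  J6=44
Turnaround (C−A): J1=1  J2=31  J3=32  J4=35  J5=40  J6=44
Waiting(J6) = turnaround − burst = 44 − 9 = 35

35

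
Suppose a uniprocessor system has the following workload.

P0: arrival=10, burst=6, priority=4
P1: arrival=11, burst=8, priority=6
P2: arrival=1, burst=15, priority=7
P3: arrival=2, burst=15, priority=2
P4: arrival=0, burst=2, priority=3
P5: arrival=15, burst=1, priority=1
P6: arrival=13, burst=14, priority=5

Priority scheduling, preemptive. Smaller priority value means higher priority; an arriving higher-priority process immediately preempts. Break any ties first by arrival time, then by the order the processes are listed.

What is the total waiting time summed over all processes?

92

Schedule: | P4 0-2 | P3 2-15 | P5 15-16 | P3 16-18 | P0 18-24 | P6 24-38 | P1 38-46 | P2 46-61 |
Completion: P0=24  P1=46  P2=61  P3=18  P4=2  P5=16  P6=38
Waiting = turnaround − burst: P0=8, P1=27, P2=45, P3=1, P4=0, P5=0, P6=11
Total waiting = 8 + 27 + 45 + 1 + 0 + 0 + 11 = 92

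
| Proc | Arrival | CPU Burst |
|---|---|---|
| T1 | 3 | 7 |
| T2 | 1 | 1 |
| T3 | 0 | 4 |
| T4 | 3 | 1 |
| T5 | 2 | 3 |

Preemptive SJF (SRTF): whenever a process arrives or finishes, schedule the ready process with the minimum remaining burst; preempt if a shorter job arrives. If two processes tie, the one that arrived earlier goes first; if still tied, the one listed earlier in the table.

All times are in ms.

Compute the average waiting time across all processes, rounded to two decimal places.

Gantt: | T3 0-1 | T2 1-2 | T3 2-3 | T4 3-4 | T3 4-6 | T5 6-9 | T1 9-16 |
Completion: T1=16  T2=2  T3=6  T4=4  T5=9
Turnaround (C−A): T1=13  T2=1  T3=6  T4=1  T5=7
Waiting times: T1=6, T2=0, T3=2, T4=0, T5=4
Average waiting = (6+0+2+0+4) / 5 = 12/5 = 2.40

2.40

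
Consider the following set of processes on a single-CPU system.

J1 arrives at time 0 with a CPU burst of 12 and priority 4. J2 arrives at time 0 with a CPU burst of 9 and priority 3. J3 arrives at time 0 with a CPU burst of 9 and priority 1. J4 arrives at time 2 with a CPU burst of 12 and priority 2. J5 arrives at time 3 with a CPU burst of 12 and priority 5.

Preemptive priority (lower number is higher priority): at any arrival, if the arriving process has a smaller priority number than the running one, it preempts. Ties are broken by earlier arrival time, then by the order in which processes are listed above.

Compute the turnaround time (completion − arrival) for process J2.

Schedule: | J3 0-9 | J4 9-21 | J2 21-30 | J1 30-42 | J5 42-54 |
Completion: J1=42  J2=30  J3=9  J4=21  J5=54
Turnaround(J2) = completion − arrival = 30 − 0 = 30

30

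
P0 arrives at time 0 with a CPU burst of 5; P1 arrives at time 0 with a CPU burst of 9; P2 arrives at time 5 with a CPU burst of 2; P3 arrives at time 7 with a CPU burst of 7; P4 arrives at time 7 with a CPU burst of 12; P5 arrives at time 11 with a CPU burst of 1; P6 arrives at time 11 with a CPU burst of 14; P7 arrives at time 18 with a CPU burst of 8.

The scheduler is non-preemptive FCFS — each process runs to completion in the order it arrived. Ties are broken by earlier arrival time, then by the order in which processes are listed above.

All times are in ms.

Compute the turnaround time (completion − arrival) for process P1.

14

Schedule: | P0 0-5 | P1 5-14 | P2 14-16 | P3 16-23 | P4 23-35 | P5 35-36 | P6 36-50 | P7 50-58 |
Completion: P0=5  P1=14  P2=16  P3=23  P4=35  P5=36  P6=50  P7=58
Turnaround(P1) = completion − arrival = 14 − 0 = 14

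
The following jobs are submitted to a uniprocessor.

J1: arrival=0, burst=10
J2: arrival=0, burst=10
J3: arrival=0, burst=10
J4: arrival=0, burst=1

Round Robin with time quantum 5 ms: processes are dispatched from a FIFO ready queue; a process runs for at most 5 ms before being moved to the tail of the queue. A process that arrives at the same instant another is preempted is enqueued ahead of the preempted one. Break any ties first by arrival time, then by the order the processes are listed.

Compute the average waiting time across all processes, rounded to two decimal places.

15.75

Schedule: | J1 0-5 | J2 5-10 | J3 10-15 | J4 15-16 | J1 16-21 | J2 21-26 | J3 26-31 |
Completion: J1=21  J2=26  J3=31  J4=16
Turnaround (C−A): J1=21  J2=26  J3=31  J4=16
Waiting times: J1=11, J2=16, J3=21, J4=15
Average waiting = (11+16+21+15) / 4 = 63/4 = 15.75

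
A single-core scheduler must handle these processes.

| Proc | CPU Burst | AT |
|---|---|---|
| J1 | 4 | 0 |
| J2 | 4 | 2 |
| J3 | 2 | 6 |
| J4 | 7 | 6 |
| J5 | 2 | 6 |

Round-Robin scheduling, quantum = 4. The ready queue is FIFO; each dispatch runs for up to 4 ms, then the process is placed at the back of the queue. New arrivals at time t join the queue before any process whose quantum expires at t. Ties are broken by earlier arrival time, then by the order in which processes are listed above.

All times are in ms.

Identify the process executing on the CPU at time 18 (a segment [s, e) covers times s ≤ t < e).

J4

Gantt: | J1 0-4 | J2 4-8 | J3 8-10 | J4 10-14 | J5 14-16 | J4 16-19 |
Completion: J1=4  J2=8  J3=10  J4=19  J5=16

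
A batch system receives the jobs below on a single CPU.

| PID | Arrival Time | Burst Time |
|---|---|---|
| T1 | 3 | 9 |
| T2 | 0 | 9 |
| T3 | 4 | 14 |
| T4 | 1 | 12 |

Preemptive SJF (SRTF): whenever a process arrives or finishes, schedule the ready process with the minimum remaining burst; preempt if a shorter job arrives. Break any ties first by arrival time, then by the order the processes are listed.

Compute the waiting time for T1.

Schedule: | T2 0-9 | T1 9-18 | T4 18-30 | T3 30-44 |
Completion: T1=18  T2=9  T3=44  T4=30
Turnaround (C−A): T1=15  T2=9  T3=40  T4=29
Waiting(T1) = turnaround − burst = 15 − 9 = 6

6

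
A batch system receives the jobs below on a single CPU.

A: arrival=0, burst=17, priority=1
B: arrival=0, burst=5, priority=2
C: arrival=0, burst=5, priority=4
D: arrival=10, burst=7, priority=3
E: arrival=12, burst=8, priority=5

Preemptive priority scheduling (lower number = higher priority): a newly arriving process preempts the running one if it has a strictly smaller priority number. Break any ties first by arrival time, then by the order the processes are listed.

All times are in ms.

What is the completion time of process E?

42

Timeline: | A 0-17 | B 17-22 | D 22-29 | C 29-34 | E 34-42 |
Completion: A=17  B=22  C=34  D=29  E=42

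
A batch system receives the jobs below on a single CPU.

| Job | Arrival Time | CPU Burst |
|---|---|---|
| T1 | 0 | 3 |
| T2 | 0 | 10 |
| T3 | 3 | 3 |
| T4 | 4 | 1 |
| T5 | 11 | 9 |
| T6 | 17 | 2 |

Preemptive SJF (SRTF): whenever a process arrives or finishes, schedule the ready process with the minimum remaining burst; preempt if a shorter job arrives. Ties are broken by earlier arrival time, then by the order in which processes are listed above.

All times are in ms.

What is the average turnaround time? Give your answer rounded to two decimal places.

7.33

Gantt: | T1 0-3 | T3 3-4 | T4 4-5 | T3 5-7 | T2 7-17 | T6 17-19 | T5 19-28 |
Completion: T1=3  T2=17  T3=7  T4=5  T5=28  T6=19
Turnaround (C−A): T1=3  T2=17  T3=4  T4=1  T5=17  T6=2
Turnaround times: T1=3, T2=17, T3=4, T4=1, T5=17, T6=2
Average turnaround = (3+17+4+1+17+2) / 6 = 44/6 = 7.33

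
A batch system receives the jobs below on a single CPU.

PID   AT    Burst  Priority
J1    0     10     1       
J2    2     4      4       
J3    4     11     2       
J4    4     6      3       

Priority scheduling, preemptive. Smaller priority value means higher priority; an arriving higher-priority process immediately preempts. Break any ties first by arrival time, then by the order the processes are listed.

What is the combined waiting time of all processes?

48

Schedule: | J1 0-10 | J3 10-21 | J4 21-27 | J2 27-31 |
Completion: J1=10  J2=31  J3=21  J4=27
Waiting = turnaround − burst: J1=0, J2=25, J3=6, J4=17
Total waiting = 0 + 25 + 6 + 17 = 48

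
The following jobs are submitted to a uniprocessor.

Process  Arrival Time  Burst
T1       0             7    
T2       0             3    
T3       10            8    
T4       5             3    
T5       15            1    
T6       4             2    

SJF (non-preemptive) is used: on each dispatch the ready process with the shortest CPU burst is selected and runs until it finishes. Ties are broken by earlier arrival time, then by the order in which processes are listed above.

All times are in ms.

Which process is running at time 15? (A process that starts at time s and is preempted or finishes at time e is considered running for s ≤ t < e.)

Schedule: | T2 0-3 | T1 3-10 | T6 10-12 | T4 12-15 | T5 15-16 | T3 16-24 |
Completion: T1=10  T2=3  T3=24  T4=15  T5=16  T6=12
Turnaround (C−A): T1=10  T2=3  T3=14  T4=10  T5=1  T6=8

T5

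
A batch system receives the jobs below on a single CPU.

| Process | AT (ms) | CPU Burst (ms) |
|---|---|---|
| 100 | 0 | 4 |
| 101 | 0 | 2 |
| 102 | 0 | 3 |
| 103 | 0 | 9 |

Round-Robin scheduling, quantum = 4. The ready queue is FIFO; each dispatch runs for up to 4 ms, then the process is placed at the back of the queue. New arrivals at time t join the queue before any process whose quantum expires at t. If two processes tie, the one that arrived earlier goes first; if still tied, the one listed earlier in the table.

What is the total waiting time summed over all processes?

19

Timeline: | 100 0-4 | 101 4-6 | 102 6-9 | 103 9-18 |
Completion: 100=4  101=6  102=9  103=18
Turnaround (C−A): 100=4  101=6  102=9  103=18
Waiting = turnaround − burst: 100=0, 101=4, 102=6, 103=9
Total waiting = 0 + 4 + 6 + 9 = 19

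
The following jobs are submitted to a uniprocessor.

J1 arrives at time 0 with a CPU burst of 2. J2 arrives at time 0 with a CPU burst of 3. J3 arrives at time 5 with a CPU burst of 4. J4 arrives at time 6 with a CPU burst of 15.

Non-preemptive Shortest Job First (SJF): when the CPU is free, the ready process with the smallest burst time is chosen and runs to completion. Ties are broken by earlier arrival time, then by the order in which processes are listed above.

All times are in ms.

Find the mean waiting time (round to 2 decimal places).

Gantt: | J1 0-2 | J2 2-5 | J3 5-9 | J4 9-24 |
Completion: J1=2  J2=5  J3=9  J4=24
Turnaround (C−A): J1=2  J2=5  J3=4  J4=18
Waiting times: J1=0, J2=2, J3=0, J4=3
Average waiting = (0+2+0+3) / 4 = 5/4 = 1.25

1.25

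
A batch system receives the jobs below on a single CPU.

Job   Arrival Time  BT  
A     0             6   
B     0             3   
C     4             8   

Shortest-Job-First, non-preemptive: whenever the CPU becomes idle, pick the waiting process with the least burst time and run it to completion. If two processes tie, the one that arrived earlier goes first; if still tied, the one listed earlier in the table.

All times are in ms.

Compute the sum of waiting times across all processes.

8

Timeline: | B 0-3 | A 3-9 | C 9-17 |
Completion: A=9  B=3  C=17
Turnaround (C−A): A=9  B=3  C=13
Waiting = turnaround − burst: A=3, B=0, C=5
Total waiting = 3 + 0 + 5 = 8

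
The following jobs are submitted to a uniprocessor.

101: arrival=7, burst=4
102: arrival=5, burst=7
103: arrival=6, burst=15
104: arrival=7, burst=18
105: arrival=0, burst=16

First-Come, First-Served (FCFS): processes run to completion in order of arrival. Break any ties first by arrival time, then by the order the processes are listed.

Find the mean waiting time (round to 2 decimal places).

Schedule: | 105 0-16 | 102 16-23 | 103 23-38 | 101 38-42 | 104 42-60 |
Completion: 101=42  102=23  103=38  104=60  105=16
Turnaround (C−A): 101=35  102=18  103=32  104=53  105=16
Waiting times: 101=31, 102=11, 103=17, 104=35, 105=0
Average waiting = (31+11+17+35+0) / 5 = 94/5 = 18.80

18.80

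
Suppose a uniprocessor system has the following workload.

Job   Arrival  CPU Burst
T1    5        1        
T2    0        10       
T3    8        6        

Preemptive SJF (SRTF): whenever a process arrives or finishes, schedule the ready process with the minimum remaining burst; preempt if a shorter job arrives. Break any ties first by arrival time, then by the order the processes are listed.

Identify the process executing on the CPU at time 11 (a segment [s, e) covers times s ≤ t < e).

Timeline: | T2 0-5 | T1 5-6 | T2 6-11 | T3 11-17 |
Completion: T1=6  T2=11  T3=17

T3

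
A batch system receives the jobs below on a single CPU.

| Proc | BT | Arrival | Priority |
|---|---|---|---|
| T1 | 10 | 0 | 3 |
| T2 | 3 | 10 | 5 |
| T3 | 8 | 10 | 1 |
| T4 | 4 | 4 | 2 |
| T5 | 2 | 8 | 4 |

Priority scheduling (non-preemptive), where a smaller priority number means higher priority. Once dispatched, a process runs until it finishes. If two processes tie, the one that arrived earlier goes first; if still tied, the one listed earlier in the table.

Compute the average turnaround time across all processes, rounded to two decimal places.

Timeline: | T1 0-10 | T3 10-18 | T4 18-22 | T5 22-24 | T2 24-27 |
Completion: T1=10  T2=27  T3=18  T4=22  T5=24
Turnaround (C−A): T1=10  T2=17  T3=8  T4=18  T5=16
Turnaround times: T1=10, T2=17, T3=8, T4=18, T5=16
Average turnaround = (10+17+8+18+16) / 5 = 69/5 = 13.80

13.80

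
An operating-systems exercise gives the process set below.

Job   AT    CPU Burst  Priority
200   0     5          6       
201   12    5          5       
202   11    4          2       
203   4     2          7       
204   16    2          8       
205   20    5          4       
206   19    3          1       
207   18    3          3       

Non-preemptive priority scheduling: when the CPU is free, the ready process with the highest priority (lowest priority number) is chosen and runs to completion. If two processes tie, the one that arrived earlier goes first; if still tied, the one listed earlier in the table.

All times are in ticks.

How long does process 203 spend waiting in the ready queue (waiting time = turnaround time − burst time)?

Timeline: | 200 0-5 | 203 5-7 | idle 7-11 | 202 11-15 | 201 15-20 | 206 20-23 | 207 23-26 | 205 26-31 | 204 31-33 |
Completion: 200=5  201=20  202=15  203=7  204=33  205=31  206=23  207=26
Turnaround (C−A): 200=5  201=8  202=4  203=3  204=17  205=11  206=4  207=8
Waiting(203) = turnaround − burst = 3 − 2 = 1

1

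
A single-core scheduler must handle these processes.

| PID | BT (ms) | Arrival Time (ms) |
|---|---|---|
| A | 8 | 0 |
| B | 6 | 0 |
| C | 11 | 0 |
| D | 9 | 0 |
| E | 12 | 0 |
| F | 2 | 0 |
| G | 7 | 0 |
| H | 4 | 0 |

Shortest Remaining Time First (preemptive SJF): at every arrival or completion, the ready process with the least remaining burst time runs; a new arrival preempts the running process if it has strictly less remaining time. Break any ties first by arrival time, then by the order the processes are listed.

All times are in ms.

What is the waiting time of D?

27

Timeline: | F 0-2 | H 2-6 | B 6-12 | G 12-19 | A 19-27 | D 27-36 | C 36-47 | E 47-59 |
Completion: A=27  B=12  C=47  D=36  E=59  F=2  G=19  H=6
Waiting(D) = turnaround − burst = 36 − 9 = 27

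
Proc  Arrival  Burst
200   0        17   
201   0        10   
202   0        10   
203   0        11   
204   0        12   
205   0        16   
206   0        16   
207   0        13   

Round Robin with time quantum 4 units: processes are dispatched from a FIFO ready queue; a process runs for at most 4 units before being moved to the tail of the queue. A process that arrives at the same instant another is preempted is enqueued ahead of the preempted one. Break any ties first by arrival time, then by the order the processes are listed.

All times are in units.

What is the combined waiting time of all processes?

602

Schedule: | 200 0-4 | 201 4-8 | 202 8-12 | 203 12-16 | 204 16-20 | 205 20-24 | 206 24-28 | 207 28-32 | 200 32-36 | 201 36-40 | 202 40-44 | 203 44-48 | 204 48-52 | 205 52-56 | 206 56-60 | 207 60-64 | 200 64-68 | 201 68-70 | 202 70-72 | 203 72-75 | 204 75-79 | 205 79-83 | 206 83-87 | 207 87-91 | 200 91-95 | 205 95-99 | 206 99-103 | 207 103-104 | 200 104-105 |
Completion: 200=105  201=70  202=72  203=75  204=79  205=99  206=103  207=104
Turnaround (C−A): 200=105  201=70  202=72  203=75  204=79  205=99  206=103  207=104
Waiting = turnaround − burst: 200=88, 201=60, 202=62, 203=64, 204=67, 205=83, 206=87, 207=91
Total waiting = 88 + 60 + 62 + 64 + 67 + 83 + 87 + 91 = 602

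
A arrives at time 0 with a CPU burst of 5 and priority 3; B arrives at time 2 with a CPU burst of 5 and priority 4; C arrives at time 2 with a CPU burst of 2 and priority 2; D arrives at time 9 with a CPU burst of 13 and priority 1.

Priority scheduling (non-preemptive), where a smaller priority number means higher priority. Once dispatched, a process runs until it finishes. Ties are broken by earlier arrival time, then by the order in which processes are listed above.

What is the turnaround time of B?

Gantt: | A 0-5 | C 5-7 | B 7-12 | D 12-25 |
Completion: A=5  B=12  C=7  D=25
Turnaround (C−A): A=5  B=10  C=5  D=16
Turnaround(B) = completion − arrival = 12 − 2 = 10

10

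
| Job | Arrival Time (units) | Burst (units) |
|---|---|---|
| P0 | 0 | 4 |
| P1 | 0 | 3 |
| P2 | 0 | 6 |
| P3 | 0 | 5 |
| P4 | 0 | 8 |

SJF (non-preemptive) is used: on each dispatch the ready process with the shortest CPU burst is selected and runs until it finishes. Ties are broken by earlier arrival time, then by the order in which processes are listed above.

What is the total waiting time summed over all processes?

Timeline: | P1 0-3 | P0 3-7 | P3 7-12 | P2 12-18 | P4 18-26 |
Completion: P0=7  P1=3  P2=18  P3=12  P4=26
Waiting = turnaround − burst: P0=3, P1=0, P2=12, P3=7, P4=18
Total waiting = 3 + 0 + 12 + 7 + 18 = 40

40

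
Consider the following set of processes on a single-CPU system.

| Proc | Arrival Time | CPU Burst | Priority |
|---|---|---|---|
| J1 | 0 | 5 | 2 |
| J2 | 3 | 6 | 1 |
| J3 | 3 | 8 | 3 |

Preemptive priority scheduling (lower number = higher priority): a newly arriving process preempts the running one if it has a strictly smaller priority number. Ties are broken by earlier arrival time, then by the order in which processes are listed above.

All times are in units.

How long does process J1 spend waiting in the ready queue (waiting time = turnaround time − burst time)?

6

Timeline: | J1 0-3 | J2 3-9 | J1 9-11 | J3 11-19 |
Completion: J1=11  J2=9  J3=19
Turnaround (C−A): J1=11  J2=6  J3=16
Waiting(J1) = turnaround − burst = 11 − 5 = 6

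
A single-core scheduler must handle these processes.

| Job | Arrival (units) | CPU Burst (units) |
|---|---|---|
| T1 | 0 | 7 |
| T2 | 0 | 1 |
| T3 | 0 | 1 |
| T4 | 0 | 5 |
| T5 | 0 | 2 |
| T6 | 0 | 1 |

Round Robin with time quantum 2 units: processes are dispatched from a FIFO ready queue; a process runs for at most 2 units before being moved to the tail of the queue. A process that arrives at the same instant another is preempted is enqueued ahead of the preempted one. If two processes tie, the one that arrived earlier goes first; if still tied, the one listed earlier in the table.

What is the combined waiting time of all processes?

40

Timeline: | T1 0-2 | T2 2-3 | T3 3-4 | T4 4-6 | T5 6-8 | T6 8-9 | T1 9-11 | T4 11-13 | T1 13-15 | T4 15-16 | T1 16-17 |
Completion: T1=17  T2=3  T3=4  T4=16  T5=8  T6=9
Waiting = turnaround − burst: T1=10, T2=2, T3=3, T4=11, T5=6, T6=8
Total waiting = 10 + 2 + 3 + 11 + 6 + 8 = 40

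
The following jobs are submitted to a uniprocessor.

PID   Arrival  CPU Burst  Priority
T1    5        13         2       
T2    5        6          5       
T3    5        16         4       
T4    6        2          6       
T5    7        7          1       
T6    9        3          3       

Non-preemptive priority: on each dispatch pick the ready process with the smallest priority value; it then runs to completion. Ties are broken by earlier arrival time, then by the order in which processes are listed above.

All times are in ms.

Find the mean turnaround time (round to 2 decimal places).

Schedule: | idle 0-5 | T1 5-18 | T5 18-25 | T6 25-28 | T3 28-44 | T2 44-50 | T4 50-52 |
Completion: T1=18  T2=50  T3=44  T4=52  T5=25  T6=28
Turnaround times: T1=13, T2=45, T3=39, T4=46, T5=18, T6=19
Average turnaround = (13+45+39+46+18+19) / 6 = 180/6 = 30.00

30.00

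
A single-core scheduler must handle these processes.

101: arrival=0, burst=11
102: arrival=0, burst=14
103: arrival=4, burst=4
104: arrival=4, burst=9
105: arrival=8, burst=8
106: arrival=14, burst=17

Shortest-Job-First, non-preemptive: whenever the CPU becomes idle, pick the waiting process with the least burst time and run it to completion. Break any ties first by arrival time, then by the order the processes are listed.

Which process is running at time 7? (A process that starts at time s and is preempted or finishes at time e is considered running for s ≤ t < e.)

Timeline: | 101 0-11 | 103 11-15 | 105 15-23 | 104 23-32 | 102 32-46 | 106 46-63 |
Completion: 101=11  102=46  103=15  104=32  105=23  106=63
Turnaround (C−A): 101=11  102=46  103=11  104=28  105=15  106=49

101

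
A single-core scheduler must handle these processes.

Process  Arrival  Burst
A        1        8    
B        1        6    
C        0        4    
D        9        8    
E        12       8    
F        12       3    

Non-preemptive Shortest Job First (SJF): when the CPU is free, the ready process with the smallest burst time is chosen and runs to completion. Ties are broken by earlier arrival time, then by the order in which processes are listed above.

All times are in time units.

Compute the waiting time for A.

9

Gantt: | C 0-4 | B 4-10 | A 10-18 | F 18-21 | D 21-29 | E 29-37 |
Completion: A=18  B=10  C=4  D=29  E=37  F=21
Waiting(A) = turnaround − burst = 17 − 8 = 9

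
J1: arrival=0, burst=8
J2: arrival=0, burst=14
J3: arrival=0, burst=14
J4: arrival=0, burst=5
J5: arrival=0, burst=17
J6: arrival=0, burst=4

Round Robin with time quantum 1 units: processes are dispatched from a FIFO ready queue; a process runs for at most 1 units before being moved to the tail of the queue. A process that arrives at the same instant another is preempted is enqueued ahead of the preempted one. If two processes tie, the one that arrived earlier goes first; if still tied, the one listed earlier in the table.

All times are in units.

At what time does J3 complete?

58

Schedule: | J1 0-1 | J2 1-2 | J3 2-3 | J4 3-4 | J5 4-5 | J6 5-6 | J1 6-7 | J2 7-8 | J3 8-9 | J4 9-10 | J5 10-11 | J6 11-12 | J1 12-13 | J2 13-14 | J3 14-15 | J4 15-16 | J5 16-17 | J6 17-18 | J1 18-19 | J2 19-20 | J3 20-21 | J4 21-22 | J5 22-23 | J6 23-24 | J1 24-25 | J2 25-26 | J3 26-27 | J4 27-28 | J5 28-29 | J1 29-30 | J2 30-31 | J3 31-32 | J5 32-33 | J1 33-34 | J2 34-35 | J3 35-36 | J5 36-37 | J1 37-38 | J2 38-39 | J3 39-40 | J5 40-41 | J2 41-42 | J3 42-43 | J5 43-44 | J2 44-45 | J3 45-46 | J5 46-47 | J2 47-48 | J3 48-49 | J5 49-50 | J2 50-51 | J3 51-52 | J5 52-53 | J2 53-54 | J3 54-55 | J5 55-56 | J2 56-57 | J3 57-58 | J5 58-62 |
Completion: J1=38  J2=57  J3=58  J4=28  J5=62  J6=24
Turnaround (C−A): J1=38  J2=57  J3=58  J4=28  J5=62  J6=24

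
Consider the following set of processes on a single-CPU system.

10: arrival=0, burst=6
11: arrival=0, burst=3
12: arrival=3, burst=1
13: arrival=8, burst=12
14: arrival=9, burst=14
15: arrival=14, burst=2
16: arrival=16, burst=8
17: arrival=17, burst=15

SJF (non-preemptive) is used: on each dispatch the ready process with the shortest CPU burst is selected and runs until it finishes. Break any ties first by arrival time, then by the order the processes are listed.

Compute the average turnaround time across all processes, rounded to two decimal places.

16.88

Timeline: | 11 0-3 | 12 3-4 | 10 4-10 | 13 10-22 | 15 22-24 | 16 24-32 | 14 32-46 | 17 46-61 |
Completion: 10=10  11=3  12=4  13=22  14=46  15=24  16=32  17=61
Turnaround times: 10=10, 11=3, 12=1, 13=14, 14=37, 15=10, 16=16, 17=44
Average turnaround = (10+3+1+14+37+10+16+44) / 8 = 135/8 = 16.88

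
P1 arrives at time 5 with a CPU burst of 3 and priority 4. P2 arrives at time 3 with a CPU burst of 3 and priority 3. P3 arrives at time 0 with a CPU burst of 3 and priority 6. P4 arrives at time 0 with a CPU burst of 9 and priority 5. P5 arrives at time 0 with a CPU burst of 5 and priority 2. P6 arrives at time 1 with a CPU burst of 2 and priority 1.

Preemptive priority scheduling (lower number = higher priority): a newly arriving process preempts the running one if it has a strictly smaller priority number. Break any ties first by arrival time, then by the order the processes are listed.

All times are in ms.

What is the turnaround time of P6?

Schedule: | P5 0-1 | P6 1-3 | P5 3-7 | P2 7-10 | P1 10-13 | P4 13-22 | P3 22-25 |
Completion: P1=13  P2=10  P3=25  P4=22  P5=7  P6=3
Turnaround(P6) = completion − arrival = 3 − 1 = 2

2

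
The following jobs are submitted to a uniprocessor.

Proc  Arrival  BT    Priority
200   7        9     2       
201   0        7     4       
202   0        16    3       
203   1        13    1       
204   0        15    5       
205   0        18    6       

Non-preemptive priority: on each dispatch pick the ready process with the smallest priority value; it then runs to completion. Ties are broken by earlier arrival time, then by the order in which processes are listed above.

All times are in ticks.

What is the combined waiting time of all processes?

180

Timeline: | 202 0-16 | 203 16-29 | 200 29-38 | 201 38-45 | 204 45-60 | 205 60-78 |
Completion: 200=38  201=45  202=16  203=29  204=60  205=78
Waiting = turnaround − burst: 200=22, 201=38, 202=0, 203=15, 204=45, 205=60
Total waiting = 22 + 38 + 0 + 15 + 45 + 60 = 180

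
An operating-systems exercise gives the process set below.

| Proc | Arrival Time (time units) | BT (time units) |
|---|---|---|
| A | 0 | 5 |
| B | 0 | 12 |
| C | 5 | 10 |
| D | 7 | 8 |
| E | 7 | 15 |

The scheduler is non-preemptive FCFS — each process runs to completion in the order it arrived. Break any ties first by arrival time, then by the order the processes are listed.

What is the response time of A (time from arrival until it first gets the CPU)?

0

Gantt: | A 0-5 | B 5-17 | C 17-27 | D 27-35 | E 35-50 |
Completion: A=5  B=17  C=27  D=35  E=50
Turnaround (C−A): A=5  B=17  C=22  D=28  E=43
Response(A) = first start − arrival = 0 − 0 = 0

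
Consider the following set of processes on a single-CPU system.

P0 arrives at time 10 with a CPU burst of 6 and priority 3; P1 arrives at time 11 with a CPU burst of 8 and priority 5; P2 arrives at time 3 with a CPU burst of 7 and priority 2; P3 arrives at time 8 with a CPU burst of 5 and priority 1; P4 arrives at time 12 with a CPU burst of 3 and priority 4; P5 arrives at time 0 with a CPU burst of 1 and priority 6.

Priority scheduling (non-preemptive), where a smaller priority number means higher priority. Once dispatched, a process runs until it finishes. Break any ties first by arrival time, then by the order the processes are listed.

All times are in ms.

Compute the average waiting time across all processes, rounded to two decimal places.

4.83

Timeline: | P5 0-1 | idle 1-3 | P2 3-10 | P3 10-15 | P0 15-21 | P4 21-24 | P1 24-32 |
Completion: P0=21  P1=32  P2=10  P3=15  P4=24  P5=1
Waiting times: P0=5, P1=13, P2=0, P3=2, P4=9, P5=0
Average waiting = (5+13+0+2+9+0) / 6 = 29/6 = 4.83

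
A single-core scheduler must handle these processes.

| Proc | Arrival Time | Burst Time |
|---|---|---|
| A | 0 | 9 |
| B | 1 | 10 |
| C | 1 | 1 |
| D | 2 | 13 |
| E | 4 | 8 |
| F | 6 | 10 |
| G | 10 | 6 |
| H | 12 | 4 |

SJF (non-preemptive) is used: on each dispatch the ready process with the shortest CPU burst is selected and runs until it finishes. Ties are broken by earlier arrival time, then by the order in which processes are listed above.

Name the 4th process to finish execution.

H

Schedule: | A 0-9 | C 9-10 | G 10-16 | H 16-20 | E 20-28 | B 28-38 | F 38-48 | D 48-61 |
Completion: A=9  B=38  C=10  D=61  E=28  F=48  G=16  H=20
Finish order: A → C → G → H → E → B → F → D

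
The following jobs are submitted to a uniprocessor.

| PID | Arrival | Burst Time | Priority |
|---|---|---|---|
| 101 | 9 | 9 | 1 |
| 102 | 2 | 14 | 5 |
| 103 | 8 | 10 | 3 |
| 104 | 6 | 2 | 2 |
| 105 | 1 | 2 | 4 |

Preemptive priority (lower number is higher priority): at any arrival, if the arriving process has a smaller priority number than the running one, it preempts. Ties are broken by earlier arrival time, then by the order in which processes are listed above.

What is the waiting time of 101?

Gantt: | idle 0-1 | 105 1-3 | 102 3-6 | 104 6-8 | 103 8-9 | 101 9-18 | 103 18-27 | 102 27-38 |
Completion: 101=18  102=38  103=27  104=8  105=3
Waiting(101) = turnaround − burst = 9 − 9 = 0

0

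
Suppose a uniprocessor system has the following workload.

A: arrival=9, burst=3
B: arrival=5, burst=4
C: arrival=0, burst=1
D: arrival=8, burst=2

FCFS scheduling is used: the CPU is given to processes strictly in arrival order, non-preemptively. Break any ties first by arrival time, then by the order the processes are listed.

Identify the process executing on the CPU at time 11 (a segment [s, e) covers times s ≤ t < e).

Gantt: | C 0-1 | idle 1-5 | B 5-9 | D 9-11 | A 11-14 |
Completion: A=14  B=9  C=1  D=11
Turnaround (C−A): A=5  B=4  C=1  D=3

A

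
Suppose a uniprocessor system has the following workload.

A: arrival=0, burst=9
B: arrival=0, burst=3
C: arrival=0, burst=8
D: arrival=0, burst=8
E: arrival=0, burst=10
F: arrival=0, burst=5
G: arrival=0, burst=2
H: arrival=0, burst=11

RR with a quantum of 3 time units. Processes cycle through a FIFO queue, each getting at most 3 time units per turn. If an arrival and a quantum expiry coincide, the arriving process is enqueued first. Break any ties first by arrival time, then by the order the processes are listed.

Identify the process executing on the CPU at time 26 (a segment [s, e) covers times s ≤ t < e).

Gantt: | A 0-3 | B 3-6 | C 6-9 | D 9-12 | E 12-15 | F 15-18 | G 18-20 | H 20-23 | A 23-26 | C 26-29 | D 29-32 | E 32-35 | F 35-37 | H 37-40 | A 40-43 | C 43-45 | D 45-47 | E 47-50 | H 50-53 | E 53-54 | H 54-56 |
Completion: A=43  B=6  C=45  D=47  E=54  F=37  G=20  H=56
Turnaround (C−A): A=43  B=6  C=45  D=47  E=54  F=37  G=20  H=56

C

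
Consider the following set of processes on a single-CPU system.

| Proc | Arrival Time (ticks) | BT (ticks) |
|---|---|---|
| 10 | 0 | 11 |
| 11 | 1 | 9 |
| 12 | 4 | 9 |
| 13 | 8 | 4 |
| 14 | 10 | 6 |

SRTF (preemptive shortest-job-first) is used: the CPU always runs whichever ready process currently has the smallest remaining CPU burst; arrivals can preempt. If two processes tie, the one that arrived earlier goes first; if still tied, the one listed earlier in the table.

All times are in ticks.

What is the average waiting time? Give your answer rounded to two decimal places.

Schedule: | 10 0-1 | 11 1-10 | 13 10-14 | 14 14-20 | 12 20-29 | 10 29-39 |
Completion: 10=39  11=10  12=29  13=14  14=20
Turnaround (C−A): 10=39  11=9  12=25  13=6  14=10
Waiting times: 10=28, 11=0, 12=16, 13=2, 14=4
Average waiting = (28+0+16+2+4) / 5 = 50/5 = 10.00

10.00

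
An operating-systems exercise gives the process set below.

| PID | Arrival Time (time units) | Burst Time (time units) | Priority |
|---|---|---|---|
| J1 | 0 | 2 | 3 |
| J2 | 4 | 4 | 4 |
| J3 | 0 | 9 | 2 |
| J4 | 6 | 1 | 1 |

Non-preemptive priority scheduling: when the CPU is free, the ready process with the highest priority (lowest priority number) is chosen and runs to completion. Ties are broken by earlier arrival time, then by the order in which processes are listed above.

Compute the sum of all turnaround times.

37

Timeline: | J3 0-9 | J4 9-10 | J1 10-12 | J2 12-16 |
Completion: J1=12  J2=16  J3=9  J4=10
Turnaround (C−A): J1=12  J2=12  J3=9  J4=4
Turnaround = completion − arrival: J1=12, J2=12, J3=9, J4=4
Total turnaround = 12 + 12 + 9 + 4 = 37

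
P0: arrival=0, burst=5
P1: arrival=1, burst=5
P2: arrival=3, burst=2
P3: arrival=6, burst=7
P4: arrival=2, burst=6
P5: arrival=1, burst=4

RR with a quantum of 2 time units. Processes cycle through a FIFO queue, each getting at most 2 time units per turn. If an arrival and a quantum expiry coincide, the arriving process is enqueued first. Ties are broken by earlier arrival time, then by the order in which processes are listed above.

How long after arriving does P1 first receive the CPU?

1

Gantt: | P0 0-2 | P1 2-4 | P5 4-6 | P4 6-8 | P0 8-10 | P2 10-12 | P1 12-14 | P3 14-16 | P5 16-18 | P4 18-20 | P0 20-21 | P1 21-22 | P3 22-24 | P4 24-26 | P3 26-29 |
Completion: P0=21  P1=22  P2=12  P3=29  P4=26  P5=18
Turnaround (C−A): P0=21  P1=21  P2=9  P3=23  P4=24  P5=17
Response(P1) = first start − arrival = 2 − 1 = 1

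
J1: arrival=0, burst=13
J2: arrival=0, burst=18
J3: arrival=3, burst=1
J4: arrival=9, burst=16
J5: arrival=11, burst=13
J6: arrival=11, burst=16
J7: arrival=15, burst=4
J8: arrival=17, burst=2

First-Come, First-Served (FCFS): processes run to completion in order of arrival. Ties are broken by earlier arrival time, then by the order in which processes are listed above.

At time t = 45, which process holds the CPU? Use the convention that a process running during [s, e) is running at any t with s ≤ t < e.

J4

Timeline: | J1 0-13 | J2 13-31 | J3 31-32 | J4 32-48 | J5 48-61 | J6 61-77 | J7 77-81 | J8 81-83 |
Completion: J1=13  J2=31  J3=32  J4=48  J5=61  J6=77  J7=81  J8=83
Turnaround (C−A): J1=13  J2=31  J3=29  J4=39  J5=50  J6=66  J7=66  J8=66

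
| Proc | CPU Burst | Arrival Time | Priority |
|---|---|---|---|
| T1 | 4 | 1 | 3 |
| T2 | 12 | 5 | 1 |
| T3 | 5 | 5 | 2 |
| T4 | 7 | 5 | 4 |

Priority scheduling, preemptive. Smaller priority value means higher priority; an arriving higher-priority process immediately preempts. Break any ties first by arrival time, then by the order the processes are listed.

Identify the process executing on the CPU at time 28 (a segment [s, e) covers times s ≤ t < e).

Timeline: | idle 0-1 | T1 1-5 | T2 5-17 | T3 17-22 | T4 22-29 |
Completion: T1=5  T2=17  T3=22  T4=29
Turnaround (C−A): T1=4  T2=12  T3=17  T4=24

T4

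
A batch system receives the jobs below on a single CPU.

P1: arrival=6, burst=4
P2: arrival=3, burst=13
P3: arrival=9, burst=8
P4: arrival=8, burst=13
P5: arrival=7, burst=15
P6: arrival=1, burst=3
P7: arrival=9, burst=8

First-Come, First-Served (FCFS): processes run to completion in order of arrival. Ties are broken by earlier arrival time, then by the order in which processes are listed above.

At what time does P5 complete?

36

Gantt: | idle 0-1 | P6 1-4 | P2 4-17 | P1 17-21 | P5 21-36 | P4 36-49 | P3 49-57 | P7 57-65 |
Completion: P1=21  P2=17  P3=57  P4=49  P5=36  P6=4  P7=65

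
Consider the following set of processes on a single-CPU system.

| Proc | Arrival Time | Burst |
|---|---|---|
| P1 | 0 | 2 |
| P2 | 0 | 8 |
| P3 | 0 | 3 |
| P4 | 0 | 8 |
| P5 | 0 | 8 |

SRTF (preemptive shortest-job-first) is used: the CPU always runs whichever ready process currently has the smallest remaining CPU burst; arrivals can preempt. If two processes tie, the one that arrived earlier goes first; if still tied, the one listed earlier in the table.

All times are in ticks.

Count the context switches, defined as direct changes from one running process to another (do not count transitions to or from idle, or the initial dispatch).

Schedule: | P1 0-2 | P3 2-5 | P2 5-13 | P4 13-21 | P5 21-29 |
Completion: P1=2  P2=13  P3=5  P4=21  P5=29

4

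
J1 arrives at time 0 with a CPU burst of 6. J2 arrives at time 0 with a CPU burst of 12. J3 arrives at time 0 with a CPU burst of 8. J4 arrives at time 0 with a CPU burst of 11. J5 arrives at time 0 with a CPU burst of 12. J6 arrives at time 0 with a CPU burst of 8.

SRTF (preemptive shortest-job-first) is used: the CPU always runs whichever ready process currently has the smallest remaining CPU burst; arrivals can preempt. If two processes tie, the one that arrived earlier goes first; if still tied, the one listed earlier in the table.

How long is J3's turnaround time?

14

Timeline: | J1 0-6 | J3 6-14 | J6 14-22 | J4 22-33 | J2 33-45 | J5 45-57 |
Completion: J1=6  J2=45  J3=14  J4=33  J5=57  J6=22
Turnaround (C−A): J1=6  J2=45  J3=14  J4=33  J5=57  J6=22
Turnaround(J3) = completion − arrival = 14 − 0 = 14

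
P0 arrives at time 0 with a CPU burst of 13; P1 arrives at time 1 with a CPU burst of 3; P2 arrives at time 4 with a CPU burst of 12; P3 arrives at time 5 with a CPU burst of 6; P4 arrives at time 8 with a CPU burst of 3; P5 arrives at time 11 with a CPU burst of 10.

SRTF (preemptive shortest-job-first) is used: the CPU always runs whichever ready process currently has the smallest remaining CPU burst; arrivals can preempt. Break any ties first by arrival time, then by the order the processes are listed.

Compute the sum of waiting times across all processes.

59

Schedule: | P0 0-1 | P1 1-4 | P0 4-5 | P3 5-11 | P4 11-14 | P5 14-24 | P0 24-35 | P2 35-47 |
Completion: P0=35  P1=4  P2=47  P3=11  P4=14  P5=24
Turnaround (C−A): P0=35  P1=3  P2=43  P3=6  P4=6  P5=13
Waiting = turnaround − burst: P0=22, P1=0, P2=31, P3=0, P4=3, P5=3
Total waiting = 22 + 0 + 31 + 0 + 3 + 3 = 59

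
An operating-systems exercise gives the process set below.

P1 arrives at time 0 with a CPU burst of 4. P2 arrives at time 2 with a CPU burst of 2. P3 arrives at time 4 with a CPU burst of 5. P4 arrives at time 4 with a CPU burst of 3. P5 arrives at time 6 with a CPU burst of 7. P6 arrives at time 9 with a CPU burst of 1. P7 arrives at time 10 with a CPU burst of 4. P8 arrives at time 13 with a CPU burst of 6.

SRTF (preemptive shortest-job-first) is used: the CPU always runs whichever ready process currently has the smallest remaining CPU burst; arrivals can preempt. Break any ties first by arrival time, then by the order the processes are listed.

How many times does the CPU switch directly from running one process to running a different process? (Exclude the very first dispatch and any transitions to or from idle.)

7

Gantt: | P1 0-4 | P2 4-6 | P4 6-9 | P6 9-10 | P7 10-14 | P3 14-19 | P8 19-25 | P5 25-32 |
Completion: P1=4  P2=6  P3=19  P4=9  P5=32  P6=10  P7=14  P8=25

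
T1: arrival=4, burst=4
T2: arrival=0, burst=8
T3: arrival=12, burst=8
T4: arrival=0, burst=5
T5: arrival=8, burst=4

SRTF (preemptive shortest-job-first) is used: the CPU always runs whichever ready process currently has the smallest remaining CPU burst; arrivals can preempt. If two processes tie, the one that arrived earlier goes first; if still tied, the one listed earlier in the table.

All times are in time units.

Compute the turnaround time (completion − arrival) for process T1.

5

Timeline: | T4 0-5 | T1 5-9 | T5 9-13 | T2 13-21 | T3 21-29 |
Completion: T1=9  T2=21  T3=29  T4=5  T5=13
Turnaround (C−A): T1=5  T2=21  T3=17  T4=5  T5=5
Turnaround(T1) = completion − arrival = 9 − 4 = 5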